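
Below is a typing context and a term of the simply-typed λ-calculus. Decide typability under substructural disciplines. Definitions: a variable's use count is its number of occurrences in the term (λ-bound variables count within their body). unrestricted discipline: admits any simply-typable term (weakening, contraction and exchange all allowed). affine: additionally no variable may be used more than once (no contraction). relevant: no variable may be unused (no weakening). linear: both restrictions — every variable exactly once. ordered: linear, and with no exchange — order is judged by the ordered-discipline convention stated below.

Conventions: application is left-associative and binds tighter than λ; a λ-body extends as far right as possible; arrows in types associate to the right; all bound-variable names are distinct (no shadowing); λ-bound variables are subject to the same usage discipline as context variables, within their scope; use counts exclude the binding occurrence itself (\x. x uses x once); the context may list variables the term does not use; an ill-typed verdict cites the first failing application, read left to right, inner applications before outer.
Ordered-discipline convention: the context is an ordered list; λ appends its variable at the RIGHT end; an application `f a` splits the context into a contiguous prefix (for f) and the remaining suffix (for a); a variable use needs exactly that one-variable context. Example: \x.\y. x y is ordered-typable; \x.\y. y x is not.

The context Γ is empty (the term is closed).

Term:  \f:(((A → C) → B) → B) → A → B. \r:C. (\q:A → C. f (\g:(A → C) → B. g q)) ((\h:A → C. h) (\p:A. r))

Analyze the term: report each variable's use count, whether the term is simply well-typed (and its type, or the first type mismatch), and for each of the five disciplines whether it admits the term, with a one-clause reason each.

usage: f (λ-bound): 1×, r (λ-bound): 1×, q (λ-bound): 1×, g (λ-bound): 1×, h (λ-bound): 1×, p (λ-bound): 0×
use order (left to right): f, g, q, h, r
typing: the term checks, with type ((((A → C) → B) → B) → A → B) → C → A → B
ordered: ✗ — p left unused
linear: ✗ — p left unused
affine: ✓ — at most one use each (f, r, q, g, h, p)
relevant: ✗ — p left unused
unrestricted: ✓ — simply typable at ((((A → C) → B) → B) → A → B) → C → A → B; W, C, E all held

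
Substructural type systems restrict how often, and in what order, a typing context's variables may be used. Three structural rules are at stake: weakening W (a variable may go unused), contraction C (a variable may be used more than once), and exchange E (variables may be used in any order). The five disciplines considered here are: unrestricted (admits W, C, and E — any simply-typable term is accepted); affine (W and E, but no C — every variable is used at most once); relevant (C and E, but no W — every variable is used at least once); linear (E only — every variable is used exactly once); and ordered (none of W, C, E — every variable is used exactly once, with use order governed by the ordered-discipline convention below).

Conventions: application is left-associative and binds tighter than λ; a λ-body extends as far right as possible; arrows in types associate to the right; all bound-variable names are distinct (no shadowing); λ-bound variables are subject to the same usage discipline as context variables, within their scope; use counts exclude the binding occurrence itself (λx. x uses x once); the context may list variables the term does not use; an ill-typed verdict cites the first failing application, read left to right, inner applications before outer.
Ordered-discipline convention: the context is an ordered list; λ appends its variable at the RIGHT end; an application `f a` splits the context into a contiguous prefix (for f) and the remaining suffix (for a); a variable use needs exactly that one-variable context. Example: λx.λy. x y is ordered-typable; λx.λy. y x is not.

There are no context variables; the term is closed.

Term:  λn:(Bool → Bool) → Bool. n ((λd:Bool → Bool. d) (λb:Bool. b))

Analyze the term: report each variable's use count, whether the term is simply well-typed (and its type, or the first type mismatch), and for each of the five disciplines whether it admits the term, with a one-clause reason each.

usage: n (bound)=1; d (bound)=1; b (bound)=1
use order (left to right): n, d, b
typing: the term checks, with type ((Bool → Bool) → Bool) → Bool
ordered: ✓, one use each (n, d, b); ordered split holds
linear: ✓, each of n, d, b used exactly once
affine: ✓, no duplicate uses among n, d, b
relevant: ✓, none of n, d, b goes unused
unrestricted: ✓, simply typable at ((Bool → Bool) → Bool) → Bool; W, C, E all held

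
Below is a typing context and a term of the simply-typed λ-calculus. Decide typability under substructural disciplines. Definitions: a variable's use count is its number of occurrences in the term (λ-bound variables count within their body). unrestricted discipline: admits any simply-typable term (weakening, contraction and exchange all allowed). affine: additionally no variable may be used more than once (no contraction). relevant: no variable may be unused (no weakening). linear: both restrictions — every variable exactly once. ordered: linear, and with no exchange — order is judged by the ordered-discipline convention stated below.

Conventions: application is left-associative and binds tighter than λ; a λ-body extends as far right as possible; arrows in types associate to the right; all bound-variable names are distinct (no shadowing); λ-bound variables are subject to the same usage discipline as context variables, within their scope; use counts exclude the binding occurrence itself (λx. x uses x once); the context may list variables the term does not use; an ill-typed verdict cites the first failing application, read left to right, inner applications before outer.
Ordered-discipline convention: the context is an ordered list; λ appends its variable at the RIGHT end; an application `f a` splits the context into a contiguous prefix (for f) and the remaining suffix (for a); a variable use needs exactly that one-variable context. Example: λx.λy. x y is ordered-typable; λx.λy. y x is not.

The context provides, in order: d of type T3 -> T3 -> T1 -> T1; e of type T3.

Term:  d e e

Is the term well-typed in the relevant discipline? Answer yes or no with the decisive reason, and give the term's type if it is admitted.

yes — none of d, e goes unused; term : T1 -> T1
variable uses: d: 1, e: 2
uses in reading order: d, e, e
typing: well-typed at T1 -> T1
per-discipline verdicts: ordered ✗; linear ✗; affine ✗; relevant ✓; unrestricted ✓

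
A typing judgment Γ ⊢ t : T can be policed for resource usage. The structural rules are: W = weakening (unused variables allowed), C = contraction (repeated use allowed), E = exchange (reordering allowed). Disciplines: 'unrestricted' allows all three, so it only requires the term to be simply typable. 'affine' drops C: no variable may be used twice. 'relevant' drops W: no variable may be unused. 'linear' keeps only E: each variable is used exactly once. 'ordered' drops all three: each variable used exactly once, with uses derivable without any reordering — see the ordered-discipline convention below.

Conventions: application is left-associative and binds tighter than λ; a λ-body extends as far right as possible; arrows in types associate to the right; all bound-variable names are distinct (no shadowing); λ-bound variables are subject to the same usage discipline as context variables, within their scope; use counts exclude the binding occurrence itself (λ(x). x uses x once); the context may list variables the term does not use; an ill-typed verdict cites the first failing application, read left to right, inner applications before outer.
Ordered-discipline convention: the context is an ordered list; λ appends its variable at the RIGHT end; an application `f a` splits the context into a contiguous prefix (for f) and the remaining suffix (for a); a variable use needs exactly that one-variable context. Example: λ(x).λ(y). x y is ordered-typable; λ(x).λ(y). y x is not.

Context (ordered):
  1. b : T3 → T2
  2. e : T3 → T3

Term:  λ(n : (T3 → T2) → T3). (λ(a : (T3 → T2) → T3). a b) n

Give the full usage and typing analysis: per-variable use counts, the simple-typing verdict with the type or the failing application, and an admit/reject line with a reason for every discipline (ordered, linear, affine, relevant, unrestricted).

variable uses: b=1, e=0, n [bound]=1, a [bound]=1
left-to-right use order: a, b, n
typing: the term checks, with type ((T3 → T2) → T3) → T3
ordered: ✗ — needs weakening: e unused
linear: ✗ — needs weakening: e unused
affine: ✓ — b, e, n, a: no repeats, contraction unneeded
relevant: ✗ — needs weakening: e unused
unrestricted: ✓ — type-checks (((T3 → T2) → T3) → T3) and nothing is barred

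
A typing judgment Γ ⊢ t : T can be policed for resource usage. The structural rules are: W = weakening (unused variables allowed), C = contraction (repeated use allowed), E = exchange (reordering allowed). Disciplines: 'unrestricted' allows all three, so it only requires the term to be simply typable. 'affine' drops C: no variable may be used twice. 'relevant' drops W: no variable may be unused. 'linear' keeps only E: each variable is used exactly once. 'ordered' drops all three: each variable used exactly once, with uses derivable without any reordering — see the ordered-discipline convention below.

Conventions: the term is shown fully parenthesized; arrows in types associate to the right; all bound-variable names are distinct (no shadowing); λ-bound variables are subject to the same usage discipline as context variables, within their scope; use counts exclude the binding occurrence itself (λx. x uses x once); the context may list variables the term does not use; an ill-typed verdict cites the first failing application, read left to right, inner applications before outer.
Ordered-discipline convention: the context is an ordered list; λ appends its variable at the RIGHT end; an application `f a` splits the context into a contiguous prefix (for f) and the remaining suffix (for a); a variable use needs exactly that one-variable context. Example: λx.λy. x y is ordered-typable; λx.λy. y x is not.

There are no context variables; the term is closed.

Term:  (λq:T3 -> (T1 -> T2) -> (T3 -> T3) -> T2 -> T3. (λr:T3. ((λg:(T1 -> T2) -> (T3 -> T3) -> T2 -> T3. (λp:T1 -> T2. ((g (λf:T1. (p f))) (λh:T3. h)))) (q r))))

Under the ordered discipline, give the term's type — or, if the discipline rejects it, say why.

term : (T3 -> (T1 -> T2) -> (T3 -> T3) -> T2 -> T3) -> T3 -> (T1 -> T2) -> T2 -> T3
variable uses: q (λ-bound): 1; r (λ-bound): 1; g (λ-bound): 1; p (λ-bound): 1; f (λ-bound): 1; h (λ-bound): 1
uses in reading order: g, p, f, h, q, r
typing: the term checks, with type (T3 -> (T1 -> T2) -> (T3 -> T3) -> T2 -> T3) -> T3 -> (T1 -> T2) -> T2 -> T3
all disciplines: ordered ✓ · linear ✓ · affine ✓ · relevant ✓ · unrestricted ✓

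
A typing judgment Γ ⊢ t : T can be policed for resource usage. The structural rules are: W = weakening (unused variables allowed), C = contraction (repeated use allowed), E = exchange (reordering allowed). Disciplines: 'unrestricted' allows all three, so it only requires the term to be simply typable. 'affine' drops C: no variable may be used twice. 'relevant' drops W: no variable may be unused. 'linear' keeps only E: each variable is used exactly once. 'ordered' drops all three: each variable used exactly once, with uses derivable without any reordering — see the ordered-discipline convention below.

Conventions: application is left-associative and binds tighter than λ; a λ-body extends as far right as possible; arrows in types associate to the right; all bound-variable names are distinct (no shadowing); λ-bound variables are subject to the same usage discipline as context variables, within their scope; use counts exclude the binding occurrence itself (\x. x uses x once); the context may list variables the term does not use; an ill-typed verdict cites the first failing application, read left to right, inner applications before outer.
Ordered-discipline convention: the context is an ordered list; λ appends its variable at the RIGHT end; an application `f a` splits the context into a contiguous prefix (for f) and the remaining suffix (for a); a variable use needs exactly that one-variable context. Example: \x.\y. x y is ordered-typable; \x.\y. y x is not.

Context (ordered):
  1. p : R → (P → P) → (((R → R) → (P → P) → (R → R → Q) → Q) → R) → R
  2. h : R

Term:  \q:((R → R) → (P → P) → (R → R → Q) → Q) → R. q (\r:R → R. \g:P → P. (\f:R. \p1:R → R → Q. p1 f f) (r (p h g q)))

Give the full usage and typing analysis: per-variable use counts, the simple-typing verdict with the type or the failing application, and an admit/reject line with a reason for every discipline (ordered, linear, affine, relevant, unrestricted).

counts: p=1, h=1, q [bound]=2, r [bound]=1, g [bound]=1, f [bound]=2, p1 [bound]=1
order of uses: q, p1, f, f, r, p, h, g, q
typing: well-typed at (((R → R) → (P → P) → (R → R → Q) → Q) → R) → R
ordered ✗ (repeated use of q ×2, f ×2)
linear ✗ (repeated use of q ×2, f ×2)
affine ✗ (repeated use of q ×2, f ×2)
relevant ✓ (none of p, h, q, r, g, f, p1 goes unused)
unrestricted ✓ (type-checks ((((R → R) → (P → P) → (R → R → Q) → Q) → R) → R) and nothing is barred)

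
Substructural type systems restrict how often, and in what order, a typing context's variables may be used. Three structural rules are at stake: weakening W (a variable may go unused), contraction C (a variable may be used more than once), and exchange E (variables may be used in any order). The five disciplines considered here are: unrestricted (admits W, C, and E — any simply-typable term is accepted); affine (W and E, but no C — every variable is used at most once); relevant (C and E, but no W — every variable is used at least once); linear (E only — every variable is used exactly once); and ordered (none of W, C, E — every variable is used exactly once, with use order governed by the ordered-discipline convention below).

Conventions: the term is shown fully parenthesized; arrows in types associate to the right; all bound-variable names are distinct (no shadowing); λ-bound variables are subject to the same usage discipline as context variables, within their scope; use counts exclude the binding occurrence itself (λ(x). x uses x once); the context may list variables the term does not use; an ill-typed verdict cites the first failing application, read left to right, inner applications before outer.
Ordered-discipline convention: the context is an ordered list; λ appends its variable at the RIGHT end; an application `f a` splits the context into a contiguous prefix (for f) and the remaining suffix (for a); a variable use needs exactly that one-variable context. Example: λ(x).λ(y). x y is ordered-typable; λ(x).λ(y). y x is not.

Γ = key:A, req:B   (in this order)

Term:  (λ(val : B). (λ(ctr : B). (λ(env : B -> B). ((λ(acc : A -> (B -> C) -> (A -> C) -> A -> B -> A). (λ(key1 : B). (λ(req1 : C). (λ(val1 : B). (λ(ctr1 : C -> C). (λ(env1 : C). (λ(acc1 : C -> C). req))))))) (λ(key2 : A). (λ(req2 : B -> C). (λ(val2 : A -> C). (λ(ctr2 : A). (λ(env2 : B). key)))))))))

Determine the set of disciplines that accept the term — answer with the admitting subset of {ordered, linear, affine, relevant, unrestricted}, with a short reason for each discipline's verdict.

admitting disciplines: affine, unrestricted
usage: key=1; req=1; val (λ-bound)=0; ctr (λ-bound)=0; env (λ-bound)=0; acc (λ-bound)=0; key1 (λ-bound)=0; req1 (λ-bound)=0; val1 (λ-bound)=0; ctr1 (λ-bound)=0; env1 (λ-bound)=0; acc1 (λ-bound)=0; key2 (λ-bound)=0; req2 (λ-bound)=0; val2 (λ-bound)=0; ctr2 (λ-bound)=0; env2 (λ-bound)=0
uses in reading order: req, key
typing: ✓ — B -> B -> (B -> B) -> B -> C -> B -> (C -> C) -> C -> (C -> C) -> B
ordered ✗ (needs weakening: val, ctr, env, acc, key1, req1, val1, ctr1, env1, acc1, key2, req2, val2, ctr2, env2 unused)
linear ✗ (needs weakening: val, ctr, env, acc, key1, req1, val1, ctr1, env1, acc1, key2, req2, val2, ctr2, env2 unused)
affine ✓ (key, req, val, ctr, env, acc, key1, req1, val1, ctr1, env1, acc1, key2, req2, val2, ctr2, env2: no repeats, contraction unneeded)
relevant ✗ (needs weakening: val, ctr, env, acc, key1, req1, val1, ctr1, env1, acc1, key2, req2, val2, ctr2, env2 unused)
unrestricted ✓ (well-typed at B -> B -> (B -> B) -> B -> C -> B -> (C -> C) -> C -> (C -> C) -> B; no restrictions here)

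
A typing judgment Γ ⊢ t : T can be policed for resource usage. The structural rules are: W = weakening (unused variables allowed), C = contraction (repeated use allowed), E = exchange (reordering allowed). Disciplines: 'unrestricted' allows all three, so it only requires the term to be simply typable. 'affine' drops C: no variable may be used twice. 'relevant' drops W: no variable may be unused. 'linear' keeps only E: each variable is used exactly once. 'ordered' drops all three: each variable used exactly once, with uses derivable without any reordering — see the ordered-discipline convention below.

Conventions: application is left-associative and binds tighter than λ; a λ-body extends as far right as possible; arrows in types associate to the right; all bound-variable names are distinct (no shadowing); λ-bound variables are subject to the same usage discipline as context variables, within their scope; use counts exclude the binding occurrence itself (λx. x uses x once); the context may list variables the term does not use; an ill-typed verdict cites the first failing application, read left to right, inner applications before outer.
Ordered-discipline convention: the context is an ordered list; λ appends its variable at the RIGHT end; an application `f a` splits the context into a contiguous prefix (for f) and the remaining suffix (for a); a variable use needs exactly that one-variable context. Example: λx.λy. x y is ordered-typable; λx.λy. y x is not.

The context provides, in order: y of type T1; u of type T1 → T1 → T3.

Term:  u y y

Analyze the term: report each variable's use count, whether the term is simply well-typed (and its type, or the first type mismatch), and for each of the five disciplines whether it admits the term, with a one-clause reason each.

use counts: y=2, u=1
left-to-right use order: u, y, y
typing: ✓ — T3
ordered: ✗, y ×2 used more than once (contraction)
linear: ✗, y ×2 used more than once (contraction)
affine: ✗, y ×2 used more than once (contraction)
relevant: ✓, none of y, u goes unused
unrestricted: ✓, typability at T3 is all that's needed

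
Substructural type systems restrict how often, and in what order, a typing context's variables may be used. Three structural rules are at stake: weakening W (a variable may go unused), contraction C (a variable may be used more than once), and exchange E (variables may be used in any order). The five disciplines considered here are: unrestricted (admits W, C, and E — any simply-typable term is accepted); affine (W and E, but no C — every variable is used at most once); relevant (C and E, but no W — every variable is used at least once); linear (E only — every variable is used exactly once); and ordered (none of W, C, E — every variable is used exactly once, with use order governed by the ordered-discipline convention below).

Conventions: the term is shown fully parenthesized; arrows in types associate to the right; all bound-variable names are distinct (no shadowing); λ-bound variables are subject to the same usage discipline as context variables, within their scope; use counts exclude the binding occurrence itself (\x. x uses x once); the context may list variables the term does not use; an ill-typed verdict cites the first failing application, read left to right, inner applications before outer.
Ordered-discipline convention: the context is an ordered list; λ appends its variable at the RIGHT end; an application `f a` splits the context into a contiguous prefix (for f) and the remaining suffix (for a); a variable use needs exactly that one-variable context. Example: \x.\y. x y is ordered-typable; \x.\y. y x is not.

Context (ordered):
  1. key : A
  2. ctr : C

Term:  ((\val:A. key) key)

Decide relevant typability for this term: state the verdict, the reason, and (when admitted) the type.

no — ctr, val left unused
usage: key=2, ctr=0, val (bound)=0
order of uses: key, key
typing: well-typed — term : A
all disciplines: ordered ✗ · linear ✗ · affine ✗ · relevant ✗ · unrestricted ✓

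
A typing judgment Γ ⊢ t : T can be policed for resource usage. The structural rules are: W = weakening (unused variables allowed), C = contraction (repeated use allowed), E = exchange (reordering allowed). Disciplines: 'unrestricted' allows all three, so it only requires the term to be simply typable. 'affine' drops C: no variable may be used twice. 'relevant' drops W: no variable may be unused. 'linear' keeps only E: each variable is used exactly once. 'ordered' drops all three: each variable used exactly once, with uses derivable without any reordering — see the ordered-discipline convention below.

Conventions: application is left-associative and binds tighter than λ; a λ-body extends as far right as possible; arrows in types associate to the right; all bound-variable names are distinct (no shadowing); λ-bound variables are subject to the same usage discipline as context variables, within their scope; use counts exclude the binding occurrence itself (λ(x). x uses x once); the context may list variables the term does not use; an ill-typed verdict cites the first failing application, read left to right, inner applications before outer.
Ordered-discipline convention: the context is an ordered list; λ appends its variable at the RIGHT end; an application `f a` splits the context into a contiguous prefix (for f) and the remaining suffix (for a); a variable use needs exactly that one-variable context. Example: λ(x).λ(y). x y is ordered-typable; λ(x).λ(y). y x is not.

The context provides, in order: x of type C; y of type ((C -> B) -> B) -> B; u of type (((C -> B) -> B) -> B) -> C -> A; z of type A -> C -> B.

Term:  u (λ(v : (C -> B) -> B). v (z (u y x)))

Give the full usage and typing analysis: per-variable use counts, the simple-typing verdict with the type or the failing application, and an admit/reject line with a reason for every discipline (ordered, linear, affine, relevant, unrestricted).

variable uses: x: 1; y: 1; u: 2; z: 1; v (bound): 1
order of uses: u, v, z, u, y, x
typing: ✓ — C -> A
ordered: ✗ — u ×2 used more than once (contraction)
linear: ✗ — u ×2 used more than once (contraction)
affine: ✗ — u ×2 used more than once (contraction)
relevant: ✓ — at least one use each (x, y, u, z, v)
unrestricted: ✓ — type-checks (C -> A) and nothing is barred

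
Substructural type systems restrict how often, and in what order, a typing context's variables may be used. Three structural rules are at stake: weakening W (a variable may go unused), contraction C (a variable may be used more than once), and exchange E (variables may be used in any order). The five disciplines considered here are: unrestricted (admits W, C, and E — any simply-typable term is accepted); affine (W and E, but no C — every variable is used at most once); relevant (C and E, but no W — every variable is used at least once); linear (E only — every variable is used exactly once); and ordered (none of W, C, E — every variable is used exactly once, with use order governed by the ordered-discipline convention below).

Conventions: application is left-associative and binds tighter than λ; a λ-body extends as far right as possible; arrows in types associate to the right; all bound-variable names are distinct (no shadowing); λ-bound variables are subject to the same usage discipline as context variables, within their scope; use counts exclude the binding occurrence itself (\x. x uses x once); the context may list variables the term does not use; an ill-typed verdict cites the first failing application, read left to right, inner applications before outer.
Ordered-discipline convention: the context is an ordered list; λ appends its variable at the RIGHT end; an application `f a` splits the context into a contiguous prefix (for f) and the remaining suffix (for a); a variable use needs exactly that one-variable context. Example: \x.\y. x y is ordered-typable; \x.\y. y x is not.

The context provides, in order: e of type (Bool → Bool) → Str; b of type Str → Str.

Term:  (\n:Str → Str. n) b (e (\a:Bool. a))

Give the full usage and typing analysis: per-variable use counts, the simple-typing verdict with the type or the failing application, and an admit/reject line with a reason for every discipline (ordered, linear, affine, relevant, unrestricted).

variable uses: e: 1×, b: 1×, n (bound): 1×, a (bound): 1×
order of uses: n, b, e, a
typing: ✓ — Str
ordered: ✗ — use order n, b, e, a needs exchange
linear: ✓ — each of e, b, n, a used exactly once
affine: ✓ — none of e, b, n, a used more than once
relevant: ✓ — at least one use each (e, b, n, a)
unrestricted: ✓ — simply typable at Str; W, C, E all held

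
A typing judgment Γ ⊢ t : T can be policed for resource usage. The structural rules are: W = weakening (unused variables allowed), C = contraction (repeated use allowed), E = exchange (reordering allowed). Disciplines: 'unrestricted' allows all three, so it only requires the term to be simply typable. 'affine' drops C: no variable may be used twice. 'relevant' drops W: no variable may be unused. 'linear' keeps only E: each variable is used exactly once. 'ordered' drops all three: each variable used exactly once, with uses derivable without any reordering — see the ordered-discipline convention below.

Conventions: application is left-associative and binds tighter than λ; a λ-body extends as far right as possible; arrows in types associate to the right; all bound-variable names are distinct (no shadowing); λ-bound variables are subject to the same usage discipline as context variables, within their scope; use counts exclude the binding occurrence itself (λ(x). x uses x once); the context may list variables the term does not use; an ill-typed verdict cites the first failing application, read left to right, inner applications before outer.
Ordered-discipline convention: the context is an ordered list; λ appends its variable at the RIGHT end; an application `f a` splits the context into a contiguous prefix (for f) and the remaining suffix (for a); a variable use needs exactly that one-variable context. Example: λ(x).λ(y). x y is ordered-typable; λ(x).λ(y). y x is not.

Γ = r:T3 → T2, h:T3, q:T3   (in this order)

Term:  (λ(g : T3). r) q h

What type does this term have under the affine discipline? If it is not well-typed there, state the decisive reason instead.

term : T2
use counts: r: 1, h: 1, q: 1, g [bound]: 0
use order (left to right): r, q, h
typing: well-typed at T2
across the five disciplines: ordered ✗; linear ✗; affine ✓; relevant ✗; unrestricted ✓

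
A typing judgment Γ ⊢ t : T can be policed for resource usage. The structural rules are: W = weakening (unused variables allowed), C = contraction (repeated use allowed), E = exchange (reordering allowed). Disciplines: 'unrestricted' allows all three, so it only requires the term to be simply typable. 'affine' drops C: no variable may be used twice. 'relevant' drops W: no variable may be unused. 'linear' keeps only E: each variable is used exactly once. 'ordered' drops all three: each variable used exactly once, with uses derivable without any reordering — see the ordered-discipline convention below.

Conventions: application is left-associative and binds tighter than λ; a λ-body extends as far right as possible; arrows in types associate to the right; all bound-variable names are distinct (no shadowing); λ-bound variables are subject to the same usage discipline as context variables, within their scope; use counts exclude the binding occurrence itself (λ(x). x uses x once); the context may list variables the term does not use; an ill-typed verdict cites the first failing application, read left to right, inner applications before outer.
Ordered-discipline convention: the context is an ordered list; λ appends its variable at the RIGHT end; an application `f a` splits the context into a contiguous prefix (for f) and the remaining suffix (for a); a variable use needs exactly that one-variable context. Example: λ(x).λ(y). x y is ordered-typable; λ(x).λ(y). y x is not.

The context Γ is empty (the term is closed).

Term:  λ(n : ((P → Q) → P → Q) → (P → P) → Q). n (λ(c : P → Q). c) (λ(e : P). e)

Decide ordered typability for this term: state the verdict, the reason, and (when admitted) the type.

yes — one use each (n, c, e); ordered split holds; term : (((P → Q) → P → Q) → (P → P) → Q) → Q
counts: n [bound]: 1, c [bound]: 1, e [bound]: 1
uses in reading order: n, c, e
typing: the term checks, with type (((P → Q) → P → Q) → (P → P) → Q) → Q
across the five disciplines: ordered ✓ | linear ✓ | affine ✓ | relevant ✓ | unrestricted ✓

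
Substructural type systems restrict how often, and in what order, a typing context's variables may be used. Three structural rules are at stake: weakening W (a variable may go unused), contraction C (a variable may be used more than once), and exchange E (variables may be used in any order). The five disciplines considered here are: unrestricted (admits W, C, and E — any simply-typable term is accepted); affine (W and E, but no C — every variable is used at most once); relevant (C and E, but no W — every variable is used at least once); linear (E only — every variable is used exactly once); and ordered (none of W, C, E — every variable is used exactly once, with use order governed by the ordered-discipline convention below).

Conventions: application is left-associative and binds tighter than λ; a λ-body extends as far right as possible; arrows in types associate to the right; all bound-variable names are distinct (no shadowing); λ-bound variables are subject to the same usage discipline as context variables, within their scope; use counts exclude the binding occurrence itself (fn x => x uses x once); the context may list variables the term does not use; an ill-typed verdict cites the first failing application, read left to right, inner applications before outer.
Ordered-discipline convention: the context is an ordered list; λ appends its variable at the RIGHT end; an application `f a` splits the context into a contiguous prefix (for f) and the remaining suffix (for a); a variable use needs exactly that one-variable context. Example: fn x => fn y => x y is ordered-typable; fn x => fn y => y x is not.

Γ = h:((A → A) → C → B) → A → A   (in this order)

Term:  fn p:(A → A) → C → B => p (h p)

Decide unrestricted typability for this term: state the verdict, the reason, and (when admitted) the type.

yes — well-typed at ((A → A) → C → B) → C → B; no restrictions here; term : ((A → A) → C → B) → C → B
counts: h ×1; p (bound) ×2
uses in reading order: p, h, p
typing: ✓ — ((A → A) → C → B) → C → B
summary: ordered ✗ · linear ✗ · affine ✗ · relevant ✓ · unrestricted ✓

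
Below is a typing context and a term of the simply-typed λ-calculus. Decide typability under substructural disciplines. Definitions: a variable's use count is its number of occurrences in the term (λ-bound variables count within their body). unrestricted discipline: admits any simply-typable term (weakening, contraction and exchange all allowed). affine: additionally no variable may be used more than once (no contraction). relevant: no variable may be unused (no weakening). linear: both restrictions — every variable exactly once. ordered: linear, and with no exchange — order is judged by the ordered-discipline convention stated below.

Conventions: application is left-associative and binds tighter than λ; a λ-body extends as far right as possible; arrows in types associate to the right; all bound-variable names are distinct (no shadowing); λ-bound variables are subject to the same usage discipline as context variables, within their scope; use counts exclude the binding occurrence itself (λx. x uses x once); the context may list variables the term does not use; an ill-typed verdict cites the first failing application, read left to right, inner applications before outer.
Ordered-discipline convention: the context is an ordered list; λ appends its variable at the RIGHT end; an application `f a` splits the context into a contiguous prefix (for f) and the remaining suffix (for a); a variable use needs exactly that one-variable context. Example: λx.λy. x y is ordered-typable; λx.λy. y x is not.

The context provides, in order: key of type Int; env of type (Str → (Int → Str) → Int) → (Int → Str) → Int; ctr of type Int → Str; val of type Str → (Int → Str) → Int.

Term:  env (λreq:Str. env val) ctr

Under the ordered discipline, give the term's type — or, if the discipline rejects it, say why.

not well-typed under ordered — uses contraction: env ×2; key, req never used (weakening)
use counts: key: 0, env: 2, ctr: 1, val: 1, req (bound): 0
uses in reading order: env, env, val, ctr
typing: ✓ — Int
across the five disciplines: ordered ✗, linear ✗, affine ✗, relevant ✗, unrestricted ✓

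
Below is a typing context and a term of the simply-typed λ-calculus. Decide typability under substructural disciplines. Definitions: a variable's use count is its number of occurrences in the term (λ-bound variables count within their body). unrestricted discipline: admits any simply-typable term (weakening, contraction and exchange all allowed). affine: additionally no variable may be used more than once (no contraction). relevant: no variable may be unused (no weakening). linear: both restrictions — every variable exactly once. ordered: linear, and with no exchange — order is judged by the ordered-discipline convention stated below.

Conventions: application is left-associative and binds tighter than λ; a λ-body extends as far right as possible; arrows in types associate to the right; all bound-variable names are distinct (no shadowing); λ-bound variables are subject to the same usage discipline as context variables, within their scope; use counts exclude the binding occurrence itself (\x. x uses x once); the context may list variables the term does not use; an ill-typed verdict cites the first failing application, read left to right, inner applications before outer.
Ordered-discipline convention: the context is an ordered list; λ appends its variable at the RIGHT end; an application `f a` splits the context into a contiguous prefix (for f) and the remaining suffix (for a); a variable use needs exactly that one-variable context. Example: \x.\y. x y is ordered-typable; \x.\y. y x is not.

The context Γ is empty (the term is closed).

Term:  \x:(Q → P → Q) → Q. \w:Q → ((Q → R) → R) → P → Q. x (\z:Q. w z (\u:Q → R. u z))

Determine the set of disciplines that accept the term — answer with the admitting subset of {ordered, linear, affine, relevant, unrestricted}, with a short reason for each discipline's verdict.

admitting disciplines: relevant, unrestricted
usage: x (λ-bound): 1, w (λ-bound): 1, z (λ-bound): 2, u (λ-bound): 1
order of uses: x, w, z, u, z
typing: well-typed — term : ((Q → P → Q) → Q) → (Q → ((Q → R) → R) → P → Q) → Q
ordered: ✗ — repeated use of z ×2
linear: ✗ — repeated use of z ×2
affine: ✗ — repeated use of z ×2
relevant: ✓ — every one of x, w, z, u appears
unrestricted: ✓ — typability at ((Q → P → Q) → Q) → (Q → ((Q → R) → R) → P → Q) → Q is all that's needed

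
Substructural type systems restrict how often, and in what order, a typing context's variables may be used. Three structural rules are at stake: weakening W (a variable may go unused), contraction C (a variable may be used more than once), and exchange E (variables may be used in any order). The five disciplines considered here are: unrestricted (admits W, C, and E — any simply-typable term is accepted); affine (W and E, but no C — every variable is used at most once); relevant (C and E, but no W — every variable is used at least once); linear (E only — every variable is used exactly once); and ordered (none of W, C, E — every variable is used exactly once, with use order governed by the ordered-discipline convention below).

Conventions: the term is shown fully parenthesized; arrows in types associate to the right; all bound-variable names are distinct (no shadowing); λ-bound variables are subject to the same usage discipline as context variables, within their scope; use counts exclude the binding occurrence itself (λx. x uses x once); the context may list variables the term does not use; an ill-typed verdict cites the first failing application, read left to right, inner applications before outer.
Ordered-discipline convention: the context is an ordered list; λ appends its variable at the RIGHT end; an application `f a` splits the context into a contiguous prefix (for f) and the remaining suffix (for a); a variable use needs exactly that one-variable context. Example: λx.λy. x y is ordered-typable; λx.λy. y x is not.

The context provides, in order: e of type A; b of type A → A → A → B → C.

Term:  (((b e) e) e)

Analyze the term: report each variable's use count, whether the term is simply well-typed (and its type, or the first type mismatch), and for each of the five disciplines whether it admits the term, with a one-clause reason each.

counts: e ×3, b ×1
uses in reading order: b, e, e, e
typing: well-typed at B → C
ordered: ✗, needs contraction — e ×3
linear: ✗, needs contraction — e ×3
affine: ✗, needs contraction — e ×3
relevant: ✓, e, b: all used, weakening unneeded
unrestricted: ✓, well-typed at B → C; no restrictions here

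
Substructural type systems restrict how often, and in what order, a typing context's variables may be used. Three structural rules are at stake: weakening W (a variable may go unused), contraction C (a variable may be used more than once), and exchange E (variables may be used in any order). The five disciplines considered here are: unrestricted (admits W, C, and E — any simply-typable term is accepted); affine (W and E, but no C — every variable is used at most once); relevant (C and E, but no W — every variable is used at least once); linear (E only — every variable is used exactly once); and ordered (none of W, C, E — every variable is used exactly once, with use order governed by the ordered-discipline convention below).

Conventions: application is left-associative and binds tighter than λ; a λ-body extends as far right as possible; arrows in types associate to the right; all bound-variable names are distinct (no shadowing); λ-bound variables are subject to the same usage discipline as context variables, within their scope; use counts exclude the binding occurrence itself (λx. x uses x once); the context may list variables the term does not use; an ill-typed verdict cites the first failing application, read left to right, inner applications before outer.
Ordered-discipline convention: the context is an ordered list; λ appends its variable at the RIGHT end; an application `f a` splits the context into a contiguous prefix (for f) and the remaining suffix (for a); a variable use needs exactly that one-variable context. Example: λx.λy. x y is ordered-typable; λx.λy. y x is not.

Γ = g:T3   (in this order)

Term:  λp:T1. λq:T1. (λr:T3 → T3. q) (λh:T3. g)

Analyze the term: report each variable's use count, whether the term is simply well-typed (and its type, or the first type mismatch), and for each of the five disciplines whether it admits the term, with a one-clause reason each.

usage: g ×1; p (λ-bound) ×0; q (λ-bound) ×1; r (λ-bound) ×0; h (λ-bound) ×0
use order (left to right): q, g
typing: ✓ — T1 → T1 → T1
ordered ✗ (unused: p, r, h — weakening required)
linear ✗ (unused: p, r, h — weakening required)
affine ✓ (none of g, p, q, r, h used more than once)
relevant ✗ (unused: p, r, h — weakening required)
unrestricted ✓ (well-typed at T1 → T1 → T1; no restrictions here)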